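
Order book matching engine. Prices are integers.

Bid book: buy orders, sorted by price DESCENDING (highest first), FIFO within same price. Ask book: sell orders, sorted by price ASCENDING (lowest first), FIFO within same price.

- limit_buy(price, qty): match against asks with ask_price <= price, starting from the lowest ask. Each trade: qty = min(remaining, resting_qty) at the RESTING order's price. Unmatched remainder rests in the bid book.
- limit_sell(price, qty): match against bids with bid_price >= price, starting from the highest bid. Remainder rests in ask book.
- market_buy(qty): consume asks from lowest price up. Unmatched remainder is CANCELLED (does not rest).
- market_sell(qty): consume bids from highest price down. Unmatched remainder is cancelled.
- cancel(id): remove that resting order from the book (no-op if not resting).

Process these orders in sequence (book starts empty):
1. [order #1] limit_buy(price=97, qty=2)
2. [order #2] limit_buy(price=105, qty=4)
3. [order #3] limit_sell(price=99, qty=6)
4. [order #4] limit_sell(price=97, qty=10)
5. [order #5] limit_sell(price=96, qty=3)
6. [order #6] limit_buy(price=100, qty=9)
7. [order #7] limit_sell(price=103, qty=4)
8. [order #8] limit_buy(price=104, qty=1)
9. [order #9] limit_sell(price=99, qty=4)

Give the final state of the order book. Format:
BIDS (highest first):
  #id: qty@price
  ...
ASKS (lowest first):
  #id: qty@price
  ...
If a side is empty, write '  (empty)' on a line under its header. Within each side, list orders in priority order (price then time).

Answer: BIDS (highest first):
  (empty)
ASKS (lowest first):
  #4: 1@97
  #3: 2@99
  #9: 4@99
  #7: 4@103

Derivation:
After op 1 [order #1] limit_buy(price=97, qty=2): fills=none; bids=[#1:2@97] asks=[-]
After op 2 [order #2] limit_buy(price=105, qty=4): fills=none; bids=[#2:4@105 #1:2@97] asks=[-]
After op 3 [order #3] limit_sell(price=99, qty=6): fills=#2x#3:4@105; bids=[#1:2@97] asks=[#3:2@99]
After op 4 [order #4] limit_sell(price=97, qty=10): fills=#1x#4:2@97; bids=[-] asks=[#4:8@97 #3:2@99]
After op 5 [order #5] limit_sell(price=96, qty=3): fills=none; bids=[-] asks=[#5:3@96 #4:8@97 #3:2@99]
After op 6 [order #6] limit_buy(price=100, qty=9): fills=#6x#5:3@96 #6x#4:6@97; bids=[-] asks=[#4:2@97 #3:2@99]
After op 7 [order #7] limit_sell(price=103, qty=4): fills=none; bids=[-] asks=[#4:2@97 #3:2@99 #7:4@103]
After op 8 [order #8] limit_buy(price=104, qty=1): fills=#8x#4:1@97; bids=[-] asks=[#4:1@97 #3:2@99 #7:4@103]
After op 9 [order #9] limit_sell(price=99, qty=4): fills=none; bids=[-] asks=[#4:1@97 #3:2@99 #9:4@99 #7:4@103]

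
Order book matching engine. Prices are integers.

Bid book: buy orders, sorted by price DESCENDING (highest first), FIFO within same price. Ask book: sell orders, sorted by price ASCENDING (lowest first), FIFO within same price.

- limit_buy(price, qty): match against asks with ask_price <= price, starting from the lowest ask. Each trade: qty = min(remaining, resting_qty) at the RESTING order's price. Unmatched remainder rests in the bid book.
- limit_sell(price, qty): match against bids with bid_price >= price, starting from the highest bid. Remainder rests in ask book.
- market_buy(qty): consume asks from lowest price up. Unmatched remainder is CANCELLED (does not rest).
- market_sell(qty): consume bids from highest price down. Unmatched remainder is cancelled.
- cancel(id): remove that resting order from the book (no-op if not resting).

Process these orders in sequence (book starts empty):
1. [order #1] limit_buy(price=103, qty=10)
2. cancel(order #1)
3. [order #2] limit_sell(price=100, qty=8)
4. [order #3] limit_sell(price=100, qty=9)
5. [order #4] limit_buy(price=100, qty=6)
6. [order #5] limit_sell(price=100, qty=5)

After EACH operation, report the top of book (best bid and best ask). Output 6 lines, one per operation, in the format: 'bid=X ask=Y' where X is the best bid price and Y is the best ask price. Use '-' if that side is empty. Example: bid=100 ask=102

After op 1 [order #1] limit_buy(price=103, qty=10): fills=none; bids=[#1:10@103] asks=[-]
After op 2 cancel(order #1): fills=none; bids=[-] asks=[-]
After op 3 [order #2] limit_sell(price=100, qty=8): fills=none; bids=[-] asks=[#2:8@100]
After op 4 [order #3] limit_sell(price=100, qty=9): fills=none; bids=[-] asks=[#2:8@100 #3:9@100]
After op 5 [order #4] limit_buy(price=100, qty=6): fills=#4x#2:6@100; bids=[-] asks=[#2:2@100 #3:9@100]
After op 6 [order #5] limit_sell(price=100, qty=5): fills=none; bids=[-] asks=[#2:2@100 #3:9@100 #5:5@100]

Answer: bid=103 ask=-
bid=- ask=-
bid=- ask=100
bid=- ask=100
bid=- ask=100
bid=- ask=100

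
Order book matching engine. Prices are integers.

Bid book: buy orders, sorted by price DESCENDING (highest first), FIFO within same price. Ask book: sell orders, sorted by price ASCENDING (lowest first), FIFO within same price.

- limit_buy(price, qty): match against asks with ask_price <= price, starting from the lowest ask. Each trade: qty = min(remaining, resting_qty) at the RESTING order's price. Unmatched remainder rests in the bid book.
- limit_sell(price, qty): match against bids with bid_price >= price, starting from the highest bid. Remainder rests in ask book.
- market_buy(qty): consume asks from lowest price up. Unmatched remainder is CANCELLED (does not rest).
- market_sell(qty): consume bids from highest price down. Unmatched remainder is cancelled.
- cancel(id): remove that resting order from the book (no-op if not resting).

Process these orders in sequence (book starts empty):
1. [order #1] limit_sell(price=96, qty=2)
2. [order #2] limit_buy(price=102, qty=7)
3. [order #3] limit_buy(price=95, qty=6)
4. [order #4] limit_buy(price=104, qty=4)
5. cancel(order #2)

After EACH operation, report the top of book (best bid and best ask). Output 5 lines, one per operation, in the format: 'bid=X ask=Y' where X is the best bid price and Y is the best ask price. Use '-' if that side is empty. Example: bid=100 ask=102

After op 1 [order #1] limit_sell(price=96, qty=2): fills=none; bids=[-] asks=[#1:2@96]
After op 2 [order #2] limit_buy(price=102, qty=7): fills=#2x#1:2@96; bids=[#2:5@102] asks=[-]
After op 3 [order #3] limit_buy(price=95, qty=6): fills=none; bids=[#2:5@102 #3:6@95] asks=[-]
After op 4 [order #4] limit_buy(price=104, qty=4): fills=none; bids=[#4:4@104 #2:5@102 #3:6@95] asks=[-]
After op 5 cancel(order #2): fills=none; bids=[#4:4@104 #3:6@95] asks=[-]

Answer: bid=- ask=96
bid=102 ask=-
bid=102 ask=-
bid=104 ask=-
bid=104 ask=-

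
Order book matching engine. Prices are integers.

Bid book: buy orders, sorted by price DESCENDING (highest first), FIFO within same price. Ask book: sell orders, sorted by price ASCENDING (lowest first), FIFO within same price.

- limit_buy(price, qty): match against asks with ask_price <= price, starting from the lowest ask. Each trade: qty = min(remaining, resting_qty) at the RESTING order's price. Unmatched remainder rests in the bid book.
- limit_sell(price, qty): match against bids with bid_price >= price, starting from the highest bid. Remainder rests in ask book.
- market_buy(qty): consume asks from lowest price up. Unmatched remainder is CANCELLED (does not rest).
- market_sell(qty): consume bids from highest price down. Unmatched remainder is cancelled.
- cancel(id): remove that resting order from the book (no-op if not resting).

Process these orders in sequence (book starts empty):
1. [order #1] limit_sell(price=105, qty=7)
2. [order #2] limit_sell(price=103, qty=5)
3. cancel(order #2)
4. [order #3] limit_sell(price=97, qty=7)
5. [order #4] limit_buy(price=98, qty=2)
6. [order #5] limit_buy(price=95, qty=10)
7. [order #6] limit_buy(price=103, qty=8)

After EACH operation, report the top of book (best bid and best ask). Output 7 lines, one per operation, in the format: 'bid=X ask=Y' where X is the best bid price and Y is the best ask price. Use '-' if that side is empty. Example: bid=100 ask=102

Answer: bid=- ask=105
bid=- ask=103
bid=- ask=105
bid=- ask=97
bid=- ask=97
bid=95 ask=97
bid=103 ask=105

Derivation:
After op 1 [order #1] limit_sell(price=105, qty=7): fills=none; bids=[-] asks=[#1:7@105]
After op 2 [order #2] limit_sell(price=103, qty=5): fills=none; bids=[-] asks=[#2:5@103 #1:7@105]
After op 3 cancel(order #2): fills=none; bids=[-] asks=[#1:7@105]
After op 4 [order #3] limit_sell(price=97, qty=7): fills=none; bids=[-] asks=[#3:7@97 #1:7@105]
After op 5 [order #4] limit_buy(price=98, qty=2): fills=#4x#3:2@97; bids=[-] asks=[#3:5@97 #1:7@105]
After op 6 [order #5] limit_buy(price=95, qty=10): fills=none; bids=[#5:10@95] asks=[#3:5@97 #1:7@105]
After op 7 [order #6] limit_buy(price=103, qty=8): fills=#6x#3:5@97; bids=[#6:3@103 #5:10@95] asks=[#1:7@105]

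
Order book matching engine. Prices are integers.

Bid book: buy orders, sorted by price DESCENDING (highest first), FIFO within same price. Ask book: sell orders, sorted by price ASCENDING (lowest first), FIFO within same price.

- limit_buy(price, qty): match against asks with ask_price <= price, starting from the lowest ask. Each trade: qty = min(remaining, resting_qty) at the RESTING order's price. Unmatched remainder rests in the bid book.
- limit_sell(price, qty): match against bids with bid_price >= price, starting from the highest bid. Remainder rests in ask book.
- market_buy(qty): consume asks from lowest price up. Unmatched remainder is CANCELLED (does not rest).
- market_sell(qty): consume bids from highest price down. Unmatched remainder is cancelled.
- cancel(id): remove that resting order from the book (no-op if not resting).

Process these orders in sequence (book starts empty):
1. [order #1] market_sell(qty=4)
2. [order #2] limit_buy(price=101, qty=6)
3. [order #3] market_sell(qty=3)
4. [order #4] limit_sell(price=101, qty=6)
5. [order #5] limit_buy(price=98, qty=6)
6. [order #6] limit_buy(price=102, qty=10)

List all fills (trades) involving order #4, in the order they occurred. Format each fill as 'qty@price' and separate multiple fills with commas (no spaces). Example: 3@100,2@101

After op 1 [order #1] market_sell(qty=4): fills=none; bids=[-] asks=[-]
After op 2 [order #2] limit_buy(price=101, qty=6): fills=none; bids=[#2:6@101] asks=[-]
After op 3 [order #3] market_sell(qty=3): fills=#2x#3:3@101; bids=[#2:3@101] asks=[-]
After op 4 [order #4] limit_sell(price=101, qty=6): fills=#2x#4:3@101; bids=[-] asks=[#4:3@101]
After op 5 [order #5] limit_buy(price=98, qty=6): fills=none; bids=[#5:6@98] asks=[#4:3@101]
After op 6 [order #6] limit_buy(price=102, qty=10): fills=#6x#4:3@101; bids=[#6:7@102 #5:6@98] asks=[-]

Answer: 3@101,3@101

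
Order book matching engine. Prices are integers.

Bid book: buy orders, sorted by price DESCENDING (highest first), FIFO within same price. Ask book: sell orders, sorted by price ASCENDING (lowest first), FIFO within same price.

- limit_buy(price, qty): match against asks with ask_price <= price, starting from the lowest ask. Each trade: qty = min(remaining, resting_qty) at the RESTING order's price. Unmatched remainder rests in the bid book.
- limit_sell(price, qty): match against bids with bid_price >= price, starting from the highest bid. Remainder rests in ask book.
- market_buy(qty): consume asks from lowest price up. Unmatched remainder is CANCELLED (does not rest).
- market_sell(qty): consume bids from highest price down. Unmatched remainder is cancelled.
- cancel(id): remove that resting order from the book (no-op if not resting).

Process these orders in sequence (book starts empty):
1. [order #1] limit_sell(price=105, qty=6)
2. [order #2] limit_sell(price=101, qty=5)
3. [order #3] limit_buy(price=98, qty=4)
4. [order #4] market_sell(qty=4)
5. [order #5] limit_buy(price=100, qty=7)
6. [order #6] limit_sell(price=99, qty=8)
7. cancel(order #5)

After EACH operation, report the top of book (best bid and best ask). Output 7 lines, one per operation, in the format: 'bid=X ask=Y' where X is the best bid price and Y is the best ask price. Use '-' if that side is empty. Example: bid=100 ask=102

Answer: bid=- ask=105
bid=- ask=101
bid=98 ask=101
bid=- ask=101
bid=100 ask=101
bid=- ask=99
bid=- ask=99

Derivation:
After op 1 [order #1] limit_sell(price=105, qty=6): fills=none; bids=[-] asks=[#1:6@105]
After op 2 [order #2] limit_sell(price=101, qty=5): fills=none; bids=[-] asks=[#2:5@101 #1:6@105]
After op 3 [order #3] limit_buy(price=98, qty=4): fills=none; bids=[#3:4@98] asks=[#2:5@101 #1:6@105]
After op 4 [order #4] market_sell(qty=4): fills=#3x#4:4@98; bids=[-] asks=[#2:5@101 #1:6@105]
After op 5 [order #5] limit_buy(price=100, qty=7): fills=none; bids=[#5:7@100] asks=[#2:5@101 #1:6@105]
After op 6 [order #6] limit_sell(price=99, qty=8): fills=#5x#6:7@100; bids=[-] asks=[#6:1@99 #2:5@101 #1:6@105]
After op 7 cancel(order #5): fills=none; bids=[-] asks=[#6:1@99 #2:5@101 #1:6@105]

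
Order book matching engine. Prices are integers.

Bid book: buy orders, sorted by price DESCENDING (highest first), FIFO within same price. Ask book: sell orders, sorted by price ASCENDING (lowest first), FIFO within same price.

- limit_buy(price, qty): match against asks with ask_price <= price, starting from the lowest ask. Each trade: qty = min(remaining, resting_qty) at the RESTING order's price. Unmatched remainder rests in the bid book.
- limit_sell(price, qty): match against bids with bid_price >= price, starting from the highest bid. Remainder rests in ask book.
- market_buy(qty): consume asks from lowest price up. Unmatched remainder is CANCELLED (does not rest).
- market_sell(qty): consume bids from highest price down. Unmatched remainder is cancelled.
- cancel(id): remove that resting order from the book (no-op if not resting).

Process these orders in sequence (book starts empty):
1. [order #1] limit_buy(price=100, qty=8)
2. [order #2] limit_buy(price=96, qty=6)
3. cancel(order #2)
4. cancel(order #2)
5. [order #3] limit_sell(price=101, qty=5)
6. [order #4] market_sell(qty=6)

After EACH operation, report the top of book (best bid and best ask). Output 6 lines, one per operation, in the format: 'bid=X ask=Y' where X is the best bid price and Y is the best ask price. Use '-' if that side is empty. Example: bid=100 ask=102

Answer: bid=100 ask=-
bid=100 ask=-
bid=100 ask=-
bid=100 ask=-
bid=100 ask=101
bid=100 ask=101

Derivation:
After op 1 [order #1] limit_buy(price=100, qty=8): fills=none; bids=[#1:8@100] asks=[-]
After op 2 [order #2] limit_buy(price=96, qty=6): fills=none; bids=[#1:8@100 #2:6@96] asks=[-]
After op 3 cancel(order #2): fills=none; bids=[#1:8@100] asks=[-]
After op 4 cancel(order #2): fills=none; bids=[#1:8@100] asks=[-]
After op 5 [order #3] limit_sell(price=101, qty=5): fills=none; bids=[#1:8@100] asks=[#3:5@101]
After op 6 [order #4] market_sell(qty=6): fills=#1x#4:6@100; bids=[#1:2@100] asks=[#3:5@101]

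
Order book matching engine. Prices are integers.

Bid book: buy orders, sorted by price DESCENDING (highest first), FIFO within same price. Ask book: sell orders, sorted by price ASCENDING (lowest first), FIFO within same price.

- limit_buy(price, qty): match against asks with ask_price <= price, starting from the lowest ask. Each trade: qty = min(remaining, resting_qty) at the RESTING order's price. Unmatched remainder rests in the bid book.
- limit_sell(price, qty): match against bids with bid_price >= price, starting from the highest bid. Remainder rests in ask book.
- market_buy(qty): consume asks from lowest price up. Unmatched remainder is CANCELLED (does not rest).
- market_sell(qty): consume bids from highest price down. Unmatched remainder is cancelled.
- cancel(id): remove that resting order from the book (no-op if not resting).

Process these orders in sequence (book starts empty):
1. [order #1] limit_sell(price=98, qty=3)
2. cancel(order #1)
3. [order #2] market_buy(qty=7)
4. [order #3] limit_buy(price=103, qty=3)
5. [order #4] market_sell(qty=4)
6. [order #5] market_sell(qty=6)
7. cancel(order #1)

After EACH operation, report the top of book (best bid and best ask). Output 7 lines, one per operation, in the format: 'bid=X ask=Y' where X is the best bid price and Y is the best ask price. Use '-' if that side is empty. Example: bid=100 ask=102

Answer: bid=- ask=98
bid=- ask=-
bid=- ask=-
bid=103 ask=-
bid=- ask=-
bid=- ask=-
bid=- ask=-

Derivation:
After op 1 [order #1] limit_sell(price=98, qty=3): fills=none; bids=[-] asks=[#1:3@98]
After op 2 cancel(order #1): fills=none; bids=[-] asks=[-]
After op 3 [order #2] market_buy(qty=7): fills=none; bids=[-] asks=[-]
After op 4 [order #3] limit_buy(price=103, qty=3): fills=none; bids=[#3:3@103] asks=[-]
After op 5 [order #4] market_sell(qty=4): fills=#3x#4:3@103; bids=[-] asks=[-]
After op 6 [order #5] market_sell(qty=6): fills=none; bids=[-] asks=[-]
After op 7 cancel(order #1): fills=none; bids=[-] asks=[-]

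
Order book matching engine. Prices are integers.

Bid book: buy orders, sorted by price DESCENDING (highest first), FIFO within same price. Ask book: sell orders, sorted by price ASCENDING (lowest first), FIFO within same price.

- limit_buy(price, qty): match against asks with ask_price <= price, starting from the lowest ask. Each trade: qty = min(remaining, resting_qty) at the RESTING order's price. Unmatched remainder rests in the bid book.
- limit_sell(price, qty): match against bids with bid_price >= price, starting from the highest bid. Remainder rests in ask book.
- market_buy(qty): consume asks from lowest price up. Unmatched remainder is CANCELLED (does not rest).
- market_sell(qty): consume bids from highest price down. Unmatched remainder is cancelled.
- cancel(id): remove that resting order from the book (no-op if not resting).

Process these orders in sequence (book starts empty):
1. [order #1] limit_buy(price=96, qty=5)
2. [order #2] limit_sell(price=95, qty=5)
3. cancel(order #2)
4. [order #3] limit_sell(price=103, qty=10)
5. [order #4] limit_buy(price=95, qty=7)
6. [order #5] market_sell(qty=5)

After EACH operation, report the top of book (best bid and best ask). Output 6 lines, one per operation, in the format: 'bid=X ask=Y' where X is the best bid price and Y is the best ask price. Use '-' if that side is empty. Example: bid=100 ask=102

Answer: bid=96 ask=-
bid=- ask=-
bid=- ask=-
bid=- ask=103
bid=95 ask=103
bid=95 ask=103

Derivation:
After op 1 [order #1] limit_buy(price=96, qty=5): fills=none; bids=[#1:5@96] asks=[-]
After op 2 [order #2] limit_sell(price=95, qty=5): fills=#1x#2:5@96; bids=[-] asks=[-]
After op 3 cancel(order #2): fills=none; bids=[-] asks=[-]
After op 4 [order #3] limit_sell(price=103, qty=10): fills=none; bids=[-] asks=[#3:10@103]
After op 5 [order #4] limit_buy(price=95, qty=7): fills=none; bids=[#4:7@95] asks=[#3:10@103]
After op 6 [order #5] market_sell(qty=5): fills=#4x#5:5@95; bids=[#4:2@95] asks=[#3:10@103]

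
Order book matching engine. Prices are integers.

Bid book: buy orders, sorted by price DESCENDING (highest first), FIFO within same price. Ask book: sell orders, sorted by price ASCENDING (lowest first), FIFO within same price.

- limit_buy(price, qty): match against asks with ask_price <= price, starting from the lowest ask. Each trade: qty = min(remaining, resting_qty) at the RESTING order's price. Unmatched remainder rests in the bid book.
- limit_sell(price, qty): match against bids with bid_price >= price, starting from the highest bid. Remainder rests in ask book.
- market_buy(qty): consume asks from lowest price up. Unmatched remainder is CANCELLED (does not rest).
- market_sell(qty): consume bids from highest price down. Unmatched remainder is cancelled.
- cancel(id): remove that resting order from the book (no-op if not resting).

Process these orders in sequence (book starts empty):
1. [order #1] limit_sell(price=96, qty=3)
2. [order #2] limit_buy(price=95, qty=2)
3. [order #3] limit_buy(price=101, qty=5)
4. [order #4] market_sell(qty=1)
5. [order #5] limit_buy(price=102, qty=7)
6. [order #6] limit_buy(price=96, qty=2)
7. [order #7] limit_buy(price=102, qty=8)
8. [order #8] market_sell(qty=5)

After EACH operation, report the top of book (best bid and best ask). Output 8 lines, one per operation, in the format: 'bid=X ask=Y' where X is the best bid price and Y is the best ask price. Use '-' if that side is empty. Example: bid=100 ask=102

After op 1 [order #1] limit_sell(price=96, qty=3): fills=none; bids=[-] asks=[#1:3@96]
After op 2 [order #2] limit_buy(price=95, qty=2): fills=none; bids=[#2:2@95] asks=[#1:3@96]
After op 3 [order #3] limit_buy(price=101, qty=5): fills=#3x#1:3@96; bids=[#3:2@101 #2:2@95] asks=[-]
After op 4 [order #4] market_sell(qty=1): fills=#3x#4:1@101; bids=[#3:1@101 #2:2@95] asks=[-]
After op 5 [order #5] limit_buy(price=102, qty=7): fills=none; bids=[#5:7@102 #3:1@101 #2:2@95] asks=[-]
After op 6 [order #6] limit_buy(price=96, qty=2): fills=none; bids=[#5:7@102 #3:1@101 #6:2@96 #2:2@95] asks=[-]
After op 7 [order #7] limit_buy(price=102, qty=8): fills=none; bids=[#5:7@102 #7:8@102 #3:1@101 #6:2@96 #2:2@95] asks=[-]
After op 8 [order #8] market_sell(qty=5): fills=#5x#8:5@102; bids=[#5:2@102 #7:8@102 #3:1@101 #6:2@96 #2:2@95] asks=[-]

Answer: bid=- ask=96
bid=95 ask=96
bid=101 ask=-
bid=101 ask=-
bid=102 ask=-
bid=102 ask=-
bid=102 ask=-
bid=102 ask=-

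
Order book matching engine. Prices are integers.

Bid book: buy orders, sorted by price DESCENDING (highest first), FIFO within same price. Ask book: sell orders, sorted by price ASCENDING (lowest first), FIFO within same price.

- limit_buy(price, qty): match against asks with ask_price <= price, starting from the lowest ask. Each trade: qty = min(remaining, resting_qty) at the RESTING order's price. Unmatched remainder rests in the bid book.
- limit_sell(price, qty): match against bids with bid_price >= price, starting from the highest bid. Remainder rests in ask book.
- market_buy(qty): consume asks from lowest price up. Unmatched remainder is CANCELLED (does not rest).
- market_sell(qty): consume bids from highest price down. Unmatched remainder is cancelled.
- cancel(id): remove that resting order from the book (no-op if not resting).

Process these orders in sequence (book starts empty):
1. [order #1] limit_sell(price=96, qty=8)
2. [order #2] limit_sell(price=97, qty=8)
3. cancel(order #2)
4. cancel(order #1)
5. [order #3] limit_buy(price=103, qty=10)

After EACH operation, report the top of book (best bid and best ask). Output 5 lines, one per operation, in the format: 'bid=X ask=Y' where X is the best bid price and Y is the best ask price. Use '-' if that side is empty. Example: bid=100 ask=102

After op 1 [order #1] limit_sell(price=96, qty=8): fills=none; bids=[-] asks=[#1:8@96]
After op 2 [order #2] limit_sell(price=97, qty=8): fills=none; bids=[-] asks=[#1:8@96 #2:8@97]
After op 3 cancel(order #2): fills=none; bids=[-] asks=[#1:8@96]
After op 4 cancel(order #1): fills=none; bids=[-] asks=[-]
After op 5 [order #3] limit_buy(price=103, qty=10): fills=none; bids=[#3:10@103] asks=[-]

Answer: bid=- ask=96
bid=- ask=96
bid=- ask=96
bid=- ask=-
bid=103 ask=-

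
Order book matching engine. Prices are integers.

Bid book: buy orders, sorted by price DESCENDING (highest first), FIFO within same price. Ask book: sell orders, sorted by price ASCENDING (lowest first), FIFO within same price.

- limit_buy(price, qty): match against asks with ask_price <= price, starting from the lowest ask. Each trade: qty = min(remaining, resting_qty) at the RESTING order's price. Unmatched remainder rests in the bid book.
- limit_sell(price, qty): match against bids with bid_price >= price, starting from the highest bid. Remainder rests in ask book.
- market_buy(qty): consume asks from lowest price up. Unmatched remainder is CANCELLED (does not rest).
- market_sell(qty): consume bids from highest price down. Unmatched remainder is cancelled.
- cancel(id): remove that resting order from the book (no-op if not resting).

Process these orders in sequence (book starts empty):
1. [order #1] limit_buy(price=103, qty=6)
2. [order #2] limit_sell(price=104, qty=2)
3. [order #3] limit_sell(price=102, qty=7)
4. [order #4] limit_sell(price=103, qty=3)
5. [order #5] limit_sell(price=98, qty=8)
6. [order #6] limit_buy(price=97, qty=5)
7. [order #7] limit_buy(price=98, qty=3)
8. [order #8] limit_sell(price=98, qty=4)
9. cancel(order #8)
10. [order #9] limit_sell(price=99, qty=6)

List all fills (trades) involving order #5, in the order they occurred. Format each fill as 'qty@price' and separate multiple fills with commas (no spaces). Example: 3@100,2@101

After op 1 [order #1] limit_buy(price=103, qty=6): fills=none; bids=[#1:6@103] asks=[-]
After op 2 [order #2] limit_sell(price=104, qty=2): fills=none; bids=[#1:6@103] asks=[#2:2@104]
After op 3 [order #3] limit_sell(price=102, qty=7): fills=#1x#3:6@103; bids=[-] asks=[#3:1@102 #2:2@104]
After op 4 [order #4] limit_sell(price=103, qty=3): fills=none; bids=[-] asks=[#3:1@102 #4:3@103 #2:2@104]
After op 5 [order #5] limit_sell(price=98, qty=8): fills=none; bids=[-] asks=[#5:8@98 #3:1@102 #4:3@103 #2:2@104]
After op 6 [order #6] limit_buy(price=97, qty=5): fills=none; bids=[#6:5@97] asks=[#5:8@98 #3:1@102 #4:3@103 #2:2@104]
After op 7 [order #7] limit_buy(price=98, qty=3): fills=#7x#5:3@98; bids=[#6:5@97] asks=[#5:5@98 #3:1@102 #4:3@103 #2:2@104]
After op 8 [order #8] limit_sell(price=98, qty=4): fills=none; bids=[#6:5@97] asks=[#5:5@98 #8:4@98 #3:1@102 #4:3@103 #2:2@104]
After op 9 cancel(order #8): fills=none; bids=[#6:5@97] asks=[#5:5@98 #3:1@102 #4:3@103 #2:2@104]
After op 10 [order #9] limit_sell(price=99, qty=6): fills=none; bids=[#6:5@97] asks=[#5:5@98 #9:6@99 #3:1@102 #4:3@103 #2:2@104]

Answer: 3@98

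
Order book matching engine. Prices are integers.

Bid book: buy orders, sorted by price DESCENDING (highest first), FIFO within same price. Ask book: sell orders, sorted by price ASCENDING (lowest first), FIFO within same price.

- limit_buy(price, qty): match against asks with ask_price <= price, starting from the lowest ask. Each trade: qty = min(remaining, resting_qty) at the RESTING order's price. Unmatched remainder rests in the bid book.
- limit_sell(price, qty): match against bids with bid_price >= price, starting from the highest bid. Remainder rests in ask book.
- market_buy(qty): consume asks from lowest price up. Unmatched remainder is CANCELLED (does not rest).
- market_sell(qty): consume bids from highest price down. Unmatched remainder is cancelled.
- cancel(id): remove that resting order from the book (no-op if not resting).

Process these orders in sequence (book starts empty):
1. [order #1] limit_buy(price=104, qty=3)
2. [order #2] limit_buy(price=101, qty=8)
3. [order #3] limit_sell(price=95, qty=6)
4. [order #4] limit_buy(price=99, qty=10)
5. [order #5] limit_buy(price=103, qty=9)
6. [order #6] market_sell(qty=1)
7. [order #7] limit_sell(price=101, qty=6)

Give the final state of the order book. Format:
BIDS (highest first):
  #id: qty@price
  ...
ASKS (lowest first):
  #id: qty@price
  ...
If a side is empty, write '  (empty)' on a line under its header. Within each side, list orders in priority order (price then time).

Answer: BIDS (highest first):
  #5: 2@103
  #2: 5@101
  #4: 10@99
ASKS (lowest first):
  (empty)

Derivation:
After op 1 [order #1] limit_buy(price=104, qty=3): fills=none; bids=[#1:3@104] asks=[-]
After op 2 [order #2] limit_buy(price=101, qty=8): fills=none; bids=[#1:3@104 #2:8@101] asks=[-]
After op 3 [order #3] limit_sell(price=95, qty=6): fills=#1x#3:3@104 #2x#3:3@101; bids=[#2:5@101] asks=[-]
After op 4 [order #4] limit_buy(price=99, qty=10): fills=none; bids=[#2:5@101 #4:10@99] asks=[-]
After op 5 [order #5] limit_buy(price=103, qty=9): fills=none; bids=[#5:9@103 #2:5@101 #4:10@99] asks=[-]
After op 6 [order #6] market_sell(qty=1): fills=#5x#6:1@103; bids=[#5:8@103 #2:5@101 #4:10@99] asks=[-]
After op 7 [order #7] limit_sell(price=101, qty=6): fills=#5x#7:6@103; bids=[#5:2@103 #2:5@101 #4:10@99] asks=[-]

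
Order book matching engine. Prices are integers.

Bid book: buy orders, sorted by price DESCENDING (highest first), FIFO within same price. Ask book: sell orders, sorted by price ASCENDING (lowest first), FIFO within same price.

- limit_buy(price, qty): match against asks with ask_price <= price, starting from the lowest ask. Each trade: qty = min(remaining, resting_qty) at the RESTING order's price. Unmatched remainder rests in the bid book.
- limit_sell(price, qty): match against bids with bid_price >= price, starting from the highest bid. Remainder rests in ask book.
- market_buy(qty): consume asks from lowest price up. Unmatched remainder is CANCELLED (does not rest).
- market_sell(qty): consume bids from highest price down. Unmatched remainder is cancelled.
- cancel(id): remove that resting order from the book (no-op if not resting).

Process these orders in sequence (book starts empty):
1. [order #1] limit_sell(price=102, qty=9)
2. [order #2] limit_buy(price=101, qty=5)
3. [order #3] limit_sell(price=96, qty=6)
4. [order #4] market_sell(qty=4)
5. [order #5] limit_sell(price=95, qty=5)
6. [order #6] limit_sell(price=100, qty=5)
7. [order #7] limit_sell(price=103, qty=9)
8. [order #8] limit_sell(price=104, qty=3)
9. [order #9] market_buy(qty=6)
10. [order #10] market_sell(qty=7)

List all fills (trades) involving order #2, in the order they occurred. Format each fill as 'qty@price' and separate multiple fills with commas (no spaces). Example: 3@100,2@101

Answer: 5@101

Derivation:
After op 1 [order #1] limit_sell(price=102, qty=9): fills=none; bids=[-] asks=[#1:9@102]
After op 2 [order #2] limit_buy(price=101, qty=5): fills=none; bids=[#2:5@101] asks=[#1:9@102]
After op 3 [order #3] limit_sell(price=96, qty=6): fills=#2x#3:5@101; bids=[-] asks=[#3:1@96 #1:9@102]
After op 4 [order #4] market_sell(qty=4): fills=none; bids=[-] asks=[#3:1@96 #1:9@102]
After op 5 [order #5] limit_sell(price=95, qty=5): fills=none; bids=[-] asks=[#5:5@95 #3:1@96 #1:9@102]
After op 6 [order #6] limit_sell(price=100, qty=5): fills=none; bids=[-] asks=[#5:5@95 #3:1@96 #6:5@100 #1:9@102]
After op 7 [order #7] limit_sell(price=103, qty=9): fills=none; bids=[-] asks=[#5:5@95 #3:1@96 #6:5@100 #1:9@102 #7:9@103]
After op 8 [order #8] limit_sell(price=104, qty=3): fills=none; bids=[-] asks=[#5:5@95 #3:1@96 #6:5@100 #1:9@102 #7:9@103 #8:3@104]
After op 9 [order #9] market_buy(qty=6): fills=#9x#5:5@95 #9x#3:1@96; bids=[-] asks=[#6:5@100 #1:9@102 #7:9@103 #8:3@104]
After op 10 [order #10] market_sell(qty=7): fills=none; bids=[-] asks=[#6:5@100 #1:9@102 #7:9@103 #8:3@104]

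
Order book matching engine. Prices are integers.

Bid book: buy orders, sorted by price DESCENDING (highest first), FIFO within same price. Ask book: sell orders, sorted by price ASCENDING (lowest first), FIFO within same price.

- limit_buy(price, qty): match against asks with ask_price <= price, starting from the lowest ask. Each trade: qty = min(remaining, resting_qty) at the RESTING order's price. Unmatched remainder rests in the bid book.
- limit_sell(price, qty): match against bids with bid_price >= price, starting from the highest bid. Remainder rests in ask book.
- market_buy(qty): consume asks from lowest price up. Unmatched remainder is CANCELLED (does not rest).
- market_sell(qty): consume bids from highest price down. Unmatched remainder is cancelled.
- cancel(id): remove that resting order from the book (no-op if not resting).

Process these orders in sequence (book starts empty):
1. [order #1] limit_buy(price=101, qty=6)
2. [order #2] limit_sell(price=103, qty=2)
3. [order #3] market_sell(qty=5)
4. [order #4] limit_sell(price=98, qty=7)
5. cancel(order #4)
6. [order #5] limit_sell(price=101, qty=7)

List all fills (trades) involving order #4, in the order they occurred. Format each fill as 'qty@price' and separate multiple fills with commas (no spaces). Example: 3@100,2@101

Answer: 1@101

Derivation:
After op 1 [order #1] limit_buy(price=101, qty=6): fills=none; bids=[#1:6@101] asks=[-]
After op 2 [order #2] limit_sell(price=103, qty=2): fills=none; bids=[#1:6@101] asks=[#2:2@103]
After op 3 [order #3] market_sell(qty=5): fills=#1x#3:5@101; bids=[#1:1@101] asks=[#2:2@103]
After op 4 [order #4] limit_sell(price=98, qty=7): fills=#1x#4:1@101; bids=[-] asks=[#4:6@98 #2:2@103]
After op 5 cancel(order #4): fills=none; bids=[-] asks=[#2:2@103]
After op 6 [order #5] limit_sell(price=101, qty=7): fills=none; bids=[-] asks=[#5:7@101 #2:2@103]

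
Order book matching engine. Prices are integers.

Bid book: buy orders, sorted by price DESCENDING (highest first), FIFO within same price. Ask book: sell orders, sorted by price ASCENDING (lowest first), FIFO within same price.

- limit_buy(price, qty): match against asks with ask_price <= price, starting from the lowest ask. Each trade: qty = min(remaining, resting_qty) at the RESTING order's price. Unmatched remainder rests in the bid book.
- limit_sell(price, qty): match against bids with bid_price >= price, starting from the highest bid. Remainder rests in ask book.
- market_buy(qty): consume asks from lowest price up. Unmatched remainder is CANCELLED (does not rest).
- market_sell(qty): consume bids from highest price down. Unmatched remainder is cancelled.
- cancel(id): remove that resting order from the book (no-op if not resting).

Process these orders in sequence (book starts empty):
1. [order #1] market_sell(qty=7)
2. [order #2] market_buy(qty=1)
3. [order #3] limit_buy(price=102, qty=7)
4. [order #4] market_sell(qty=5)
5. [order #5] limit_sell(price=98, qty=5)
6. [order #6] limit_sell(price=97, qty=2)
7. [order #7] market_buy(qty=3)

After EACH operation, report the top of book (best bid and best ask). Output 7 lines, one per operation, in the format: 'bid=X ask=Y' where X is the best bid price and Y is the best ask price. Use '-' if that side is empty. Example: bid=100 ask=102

After op 1 [order #1] market_sell(qty=7): fills=none; bids=[-] asks=[-]
After op 2 [order #2] market_buy(qty=1): fills=none; bids=[-] asks=[-]
After op 3 [order #3] limit_buy(price=102, qty=7): fills=none; bids=[#3:7@102] asks=[-]
After op 4 [order #4] market_sell(qty=5): fills=#3x#4:5@102; bids=[#3:2@102] asks=[-]
After op 5 [order #5] limit_sell(price=98, qty=5): fills=#3x#5:2@102; bids=[-] asks=[#5:3@98]
After op 6 [order #6] limit_sell(price=97, qty=2): fills=none; bids=[-] asks=[#6:2@97 #5:3@98]
After op 7 [order #7] market_buy(qty=3): fills=#7x#6:2@97 #7x#5:1@98; bids=[-] asks=[#5:2@98]

Answer: bid=- ask=-
bid=- ask=-
bid=102 ask=-
bid=102 ask=-
bid=- ask=98
bid=- ask=97
bid=- ask=98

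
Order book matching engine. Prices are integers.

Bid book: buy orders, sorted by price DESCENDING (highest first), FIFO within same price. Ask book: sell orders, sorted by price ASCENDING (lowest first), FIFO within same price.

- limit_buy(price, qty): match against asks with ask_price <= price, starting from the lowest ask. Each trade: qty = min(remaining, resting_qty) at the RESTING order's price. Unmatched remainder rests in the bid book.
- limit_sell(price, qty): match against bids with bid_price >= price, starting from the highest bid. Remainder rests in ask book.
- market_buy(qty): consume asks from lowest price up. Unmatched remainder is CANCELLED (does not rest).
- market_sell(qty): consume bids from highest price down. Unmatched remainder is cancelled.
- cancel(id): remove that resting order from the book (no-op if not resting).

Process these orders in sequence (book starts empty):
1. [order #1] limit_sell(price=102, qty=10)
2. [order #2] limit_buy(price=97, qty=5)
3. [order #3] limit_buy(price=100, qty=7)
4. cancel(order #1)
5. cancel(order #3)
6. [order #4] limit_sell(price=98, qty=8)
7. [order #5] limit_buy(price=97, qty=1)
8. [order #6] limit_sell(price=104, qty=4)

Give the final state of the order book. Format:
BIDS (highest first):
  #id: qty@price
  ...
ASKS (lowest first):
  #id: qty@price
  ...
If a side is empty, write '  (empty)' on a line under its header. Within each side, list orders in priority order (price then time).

Answer: BIDS (highest first):
  #2: 5@97
  #5: 1@97
ASKS (lowest first):
  #4: 8@98
  #6: 4@104

Derivation:
After op 1 [order #1] limit_sell(price=102, qty=10): fills=none; bids=[-] asks=[#1:10@102]
After op 2 [order #2] limit_buy(price=97, qty=5): fills=none; bids=[#2:5@97] asks=[#1:10@102]
After op 3 [order #3] limit_buy(price=100, qty=7): fills=none; bids=[#3:7@100 #2:5@97] asks=[#1:10@102]
After op 4 cancel(order #1): fills=none; bids=[#3:7@100 #2:5@97] asks=[-]
After op 5 cancel(order #3): fills=none; bids=[#2:5@97] asks=[-]
After op 6 [order #4] limit_sell(price=98, qty=8): fills=none; bids=[#2:5@97] asks=[#4:8@98]
After op 7 [order #5] limit_buy(price=97, qty=1): fills=none; bids=[#2:5@97 #5:1@97] asks=[#4:8@98]
After op 8 [order #6] limit_sell(price=104, qty=4): fills=none; bids=[#2:5@97 #5:1@97] asks=[#4:8@98 #6:4@104]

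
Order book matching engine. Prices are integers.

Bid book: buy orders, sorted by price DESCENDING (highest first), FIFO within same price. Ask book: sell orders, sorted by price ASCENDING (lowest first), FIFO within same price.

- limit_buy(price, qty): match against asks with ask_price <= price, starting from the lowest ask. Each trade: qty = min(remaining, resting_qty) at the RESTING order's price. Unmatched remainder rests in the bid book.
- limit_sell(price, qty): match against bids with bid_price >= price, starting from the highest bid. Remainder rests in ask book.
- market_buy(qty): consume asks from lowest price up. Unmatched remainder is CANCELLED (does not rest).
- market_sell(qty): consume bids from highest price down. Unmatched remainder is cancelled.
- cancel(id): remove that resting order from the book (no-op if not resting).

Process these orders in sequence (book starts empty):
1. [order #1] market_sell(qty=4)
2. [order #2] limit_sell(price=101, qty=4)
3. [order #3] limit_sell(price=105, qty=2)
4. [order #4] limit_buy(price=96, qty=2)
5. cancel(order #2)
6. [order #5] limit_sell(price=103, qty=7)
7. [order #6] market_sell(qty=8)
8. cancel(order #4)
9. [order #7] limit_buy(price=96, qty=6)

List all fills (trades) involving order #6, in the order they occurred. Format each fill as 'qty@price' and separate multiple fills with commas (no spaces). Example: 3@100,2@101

Answer: 2@96

Derivation:
After op 1 [order #1] market_sell(qty=4): fills=none; bids=[-] asks=[-]
After op 2 [order #2] limit_sell(price=101, qty=4): fills=none; bids=[-] asks=[#2:4@101]
After op 3 [order #3] limit_sell(price=105, qty=2): fills=none; bids=[-] asks=[#2:4@101 #3:2@105]
After op 4 [order #4] limit_buy(price=96, qty=2): fills=none; bids=[#4:2@96] asks=[#2:4@101 #3:2@105]
After op 5 cancel(order #2): fills=none; bids=[#4:2@96] asks=[#3:2@105]
After op 6 [order #5] limit_sell(price=103, qty=7): fills=none; bids=[#4:2@96] asks=[#5:7@103 #3:2@105]
After op 7 [order #6] market_sell(qty=8): fills=#4x#6:2@96; bids=[-] asks=[#5:7@103 #3:2@105]
After op 8 cancel(order #4): fills=none; bids=[-] asks=[#5:7@103 #3:2@105]
After op 9 [order #7] limit_buy(price=96, qty=6): fills=none; bids=[#7:6@96] asks=[#5:7@103 #3:2@105]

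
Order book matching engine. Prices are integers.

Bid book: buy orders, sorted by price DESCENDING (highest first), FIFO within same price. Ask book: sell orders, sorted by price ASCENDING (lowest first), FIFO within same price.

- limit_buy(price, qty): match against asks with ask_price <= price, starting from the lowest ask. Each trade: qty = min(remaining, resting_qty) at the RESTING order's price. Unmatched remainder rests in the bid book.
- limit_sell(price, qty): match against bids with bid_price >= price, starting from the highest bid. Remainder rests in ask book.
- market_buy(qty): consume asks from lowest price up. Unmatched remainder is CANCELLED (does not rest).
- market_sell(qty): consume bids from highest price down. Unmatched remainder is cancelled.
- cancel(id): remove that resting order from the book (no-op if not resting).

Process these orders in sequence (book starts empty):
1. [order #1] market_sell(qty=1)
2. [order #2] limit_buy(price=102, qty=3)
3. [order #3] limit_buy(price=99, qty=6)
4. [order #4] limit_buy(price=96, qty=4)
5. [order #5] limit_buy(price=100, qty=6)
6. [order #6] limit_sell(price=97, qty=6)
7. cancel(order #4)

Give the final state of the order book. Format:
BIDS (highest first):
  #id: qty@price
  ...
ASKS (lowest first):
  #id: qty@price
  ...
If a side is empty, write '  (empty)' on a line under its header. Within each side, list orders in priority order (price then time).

Answer: BIDS (highest first):
  #5: 3@100
  #3: 6@99
ASKS (lowest first):
  (empty)

Derivation:
After op 1 [order #1] market_sell(qty=1): fills=none; bids=[-] asks=[-]
After op 2 [order #2] limit_buy(price=102, qty=3): fills=none; bids=[#2:3@102] asks=[-]
After op 3 [order #3] limit_buy(price=99, qty=6): fills=none; bids=[#2:3@102 #3:6@99] asks=[-]
After op 4 [order #4] limit_buy(price=96, qty=4): fills=none; bids=[#2:3@102 #3:6@99 #4:4@96] asks=[-]
After op 5 [order #5] limit_buy(price=100, qty=6): fills=none; bids=[#2:3@102 #5:6@100 #3:6@99 #4:4@96] asks=[-]
After op 6 [order #6] limit_sell(price=97, qty=6): fills=#2x#6:3@102 #5x#6:3@100; bids=[#5:3@100 #3:6@99 #4:4@96] asks=[-]
After op 7 cancel(order #4): fills=none; bids=[#5:3@100 #3:6@99] asks=[-]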